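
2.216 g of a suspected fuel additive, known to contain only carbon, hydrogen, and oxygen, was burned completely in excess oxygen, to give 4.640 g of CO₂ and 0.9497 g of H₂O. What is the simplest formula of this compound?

mol C = 4.640 g CO₂ ÷ 44.009 g/mol = 0.10543 mol
mol H = 2 × 0.9497 g H₂O ÷ 18.015 g/mol = 0.10543 mol
mass O = 2.216 − (1.2664 + 0.10628) = 0.84337 g → mol O = 0.84337 ÷ 15.999 = 0.052714 mol
Divide by the smallest (0.052714 mol): C 2.000, H 2.000, O 1.000

C2H2O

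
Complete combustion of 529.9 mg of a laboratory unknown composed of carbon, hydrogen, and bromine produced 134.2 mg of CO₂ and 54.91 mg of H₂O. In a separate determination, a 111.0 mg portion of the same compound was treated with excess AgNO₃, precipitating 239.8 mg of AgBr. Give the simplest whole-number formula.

mol C = 0.1342 g CO₂ ÷ 44.009 g/mol = 0.0030494 mol
mol H = 2 × 0.05491 g H₂O ÷ 18.015 g/mol = 0.0060960 mol
From the AgBr data: mol Br per gram of compound = (0.2398 ÷ 187.772) ÷ 0.1110 = 0.011505 mol/g, so in the 0.5299 g combustion sample mol Br = 0.0060966 mol
Divide by the smallest (0.0030494 mol): C 1.000, H 1.999, Br 1.999

CH2Br2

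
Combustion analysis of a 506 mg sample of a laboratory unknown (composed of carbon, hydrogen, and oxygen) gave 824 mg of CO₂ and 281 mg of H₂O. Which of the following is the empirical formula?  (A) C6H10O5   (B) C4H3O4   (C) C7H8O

(A) C6H10O5

mol C = 0.824 g CO₂ ÷ 44.009 g/mol = 0.01872 mol
mol H = 2 × 0.281 g H₂O ÷ 18.015 g/mol = 0.03120 mol
mass O = 0.506 − (0.2249 + 0.03145) = 0.2497 g → mol O = 0.2497 ÷ 15.999 = 0.01561 mol
Divide by the smallest (0.01561 mol): C 1.200, H 1.999, O 1.000
Multiplying each by 5 gives whole numbers: C 6.00, H 10.00, O 5.00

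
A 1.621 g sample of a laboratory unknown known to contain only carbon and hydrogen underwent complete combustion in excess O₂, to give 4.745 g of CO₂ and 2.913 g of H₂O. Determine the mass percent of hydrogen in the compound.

mol C = 4.745 g CO₂ ÷ 44.009 g/mol = 0.10782 mol
mol H = 2 × 2.913 g H₂O ÷ 18.015 g/mol = 0.32340 mol
mass % H = 0.32598 g ÷ 1.621 g × 100%

20.11%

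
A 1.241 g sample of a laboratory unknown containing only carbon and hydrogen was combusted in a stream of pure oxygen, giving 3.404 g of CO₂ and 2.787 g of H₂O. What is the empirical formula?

CH4

mol C = 3.404 g CO₂ ÷ 44.009 g/mol = 0.077348 mol
mol H = 2 × 2.787 g H₂O ÷ 18.015 g/mol = 0.30941 mol
Divide by the smallest (0.077348 mol): C 1.000, H 4.000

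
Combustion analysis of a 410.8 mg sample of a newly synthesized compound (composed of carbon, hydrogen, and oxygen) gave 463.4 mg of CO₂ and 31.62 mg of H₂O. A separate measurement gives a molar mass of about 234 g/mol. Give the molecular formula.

C6H2O10

mol C = 0.4634 g CO₂ ÷ 44.009 g/mol = 0.010530 mol
mol H = 2 × 0.03162 g H₂O ÷ 18.015 g/mol = 0.0035104 mol
mass O = 0.4108 − (0.12647 + 0.0035385) = 0.28079 g → mol O = 0.28079 ÷ 15.999 = 0.017550 mol
Divide by the smallest (0.0035104 mol): C 3.000, H 1.000, O 5.000
Empirical formula: C3HO5
Empirical-formula mass = 117.04 g/mol; 234 ÷ 117.04 ≈ 2, so the molecular formula is C6H2O10.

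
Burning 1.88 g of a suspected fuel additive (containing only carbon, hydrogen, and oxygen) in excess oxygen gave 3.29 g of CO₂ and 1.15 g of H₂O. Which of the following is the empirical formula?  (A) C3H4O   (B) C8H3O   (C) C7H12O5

mol C = 3.29 g CO₂ ÷ 44.009 g/mol = 0.07476 mol
mol H = 2 × 1.15 g H₂O ÷ 18.015 g/mol = 0.1277 mol
mass O = 1.88 − (0.8979 + 0.1287) = 0.8534 g → mol O = 0.8534 ÷ 15.999 = 0.05334 mol
Divide by the smallest (0.05334 mol): C 1.402, H 2.394, O 1.000
Multiplying each by 5 gives whole numbers: C 7.01, H 11.97, O 5.00

(C) C7H12O5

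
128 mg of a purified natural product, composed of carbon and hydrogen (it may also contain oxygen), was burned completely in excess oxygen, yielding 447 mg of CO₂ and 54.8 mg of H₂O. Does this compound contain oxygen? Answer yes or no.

no

mol C = 0.447 g CO₂ ÷ 44.009 g/mol = 0.01016 mol
mol H = 2 × 0.0548 g H₂O ÷ 18.015 g/mol = 0.006084 mol
C and H together account for 0.1281 g — essentially the entire 0.128 g sample — so the compound contains no oxygen.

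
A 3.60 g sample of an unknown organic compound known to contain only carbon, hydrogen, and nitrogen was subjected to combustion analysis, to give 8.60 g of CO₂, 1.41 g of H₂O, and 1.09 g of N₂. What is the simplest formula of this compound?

C5H4N2

mol C = 8.60 g CO₂ ÷ 44.009 g/mol = 0.1954 mol
mol H = 2 × 1.41 g H₂O ÷ 18.015 g/mol = 0.1565 mol
mol N = 2 × 1.09 g N₂ ÷ 28.014 g/mol = 0.07782 mol
Divide by the smallest (0.07782 mol): C 2.511, H 2.012, N 1.000
Multiplying each by 2 gives whole numbers: C 5.02, H 4.02, N 2.00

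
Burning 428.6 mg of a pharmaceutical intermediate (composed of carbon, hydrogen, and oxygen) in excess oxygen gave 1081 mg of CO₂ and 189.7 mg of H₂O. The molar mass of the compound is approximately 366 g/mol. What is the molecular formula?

C21H18O6

mol C = 1.081 g CO₂ ÷ 44.009 g/mol = 0.024563 mol
mol H = 2 × 0.1897 g H₂O ÷ 18.015 g/mol = 0.021060 mol
mass O = 0.4286 − (0.29503 + 0.021229) = 0.11234 g → mol O = 0.11234 ÷ 15.999 = 0.0070219 mol
Divide by the smallest (0.0070219 mol): C 3.498, H 2.999, O 1.000
Multiplying each by 2 gives whole numbers: C 7.00, H 6.00, O 2.00
Empirical formula: C7H6O2
Empirical-formula mass = 122.12 g/mol; 366 ÷ 122.12 ≈ 3, so the molecular formula is C21H18O6.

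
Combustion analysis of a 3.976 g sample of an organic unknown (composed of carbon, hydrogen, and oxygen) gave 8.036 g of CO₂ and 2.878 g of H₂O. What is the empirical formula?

C4H7O2

mol C = 8.036 g CO₂ ÷ 44.009 g/mol = 0.18260 mol
mol H = 2 × 2.878 g H₂O ÷ 18.015 g/mol = 0.31951 mol
mass O = 3.976 − (2.1932 + 0.32207) = 1.4607 g → mol O = 1.4607 ÷ 15.999 = 0.091302 mol
Divide by the smallest (0.091302 mol): C 2.000, H 3.500, O 1.000
Multiplying each by 2 gives whole numbers: C 4.00, H 7.00, O 2.00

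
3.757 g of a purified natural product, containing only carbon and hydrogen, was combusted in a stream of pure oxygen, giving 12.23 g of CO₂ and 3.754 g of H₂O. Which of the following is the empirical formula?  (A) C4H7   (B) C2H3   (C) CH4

mol C = 12.23 g CO₂ ÷ 44.009 g/mol = 0.27790 mol
mol H = 2 × 3.754 g H₂O ÷ 18.015 g/mol = 0.41676 mol
Divide by the smallest (0.27790 mol): C 1.000, H 1.500
Multiplying each by 2 gives whole numbers: C 2.00, H 3.00

(B) C2H3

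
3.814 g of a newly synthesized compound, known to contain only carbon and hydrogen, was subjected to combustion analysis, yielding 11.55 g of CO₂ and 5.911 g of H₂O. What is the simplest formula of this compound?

C2H5

mol C = 11.55 g CO₂ ÷ 44.009 g/mol = 0.26245 mol
mol H = 2 × 5.911 g H₂O ÷ 18.015 g/mol = 0.65623 mol
Divide by the smallest (0.26245 mol): C 1.000, H 2.500
Multiplying each by 2 gives whole numbers: C 2.00, H 5.00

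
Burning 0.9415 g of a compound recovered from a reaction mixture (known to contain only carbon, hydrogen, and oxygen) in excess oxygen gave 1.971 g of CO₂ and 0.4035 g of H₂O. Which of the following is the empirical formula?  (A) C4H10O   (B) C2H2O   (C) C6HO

mol C = 1.971 g CO₂ ÷ 44.009 g/mol = 0.044786 mol
mol H = 2 × 0.4035 g H₂O ÷ 18.015 g/mol = 0.044796 mol
mass O = 0.9415 − (0.53793 + 0.045154) = 0.35842 g → mol O = 0.35842 ÷ 15.999 = 0.022402 mol
Divide by the smallest (0.022402 mol): C 1.999, H 2.000, O 1.000

(B) C2H2O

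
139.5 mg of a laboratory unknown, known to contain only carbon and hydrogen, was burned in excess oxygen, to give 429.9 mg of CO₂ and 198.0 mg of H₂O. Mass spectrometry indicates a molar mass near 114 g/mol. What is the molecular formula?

mol C = 0.4299 g CO₂ ÷ 44.009 g/mol = 0.0097685 mol
mol H = 2 × 0.1980 g H₂O ÷ 18.015 g/mol = 0.021982 mol
Divide by the smallest (0.0097685 mol): C 1.000, H 2.250
Multiplying each by 4 gives whole numbers: C 4.00, H 9.00
Empirical formula: C4H9
Empirical-formula mass = 57.12 g/mol; 114 ÷ 57.12 ≈ 2, so the molecular formula is C8H18.

C8H18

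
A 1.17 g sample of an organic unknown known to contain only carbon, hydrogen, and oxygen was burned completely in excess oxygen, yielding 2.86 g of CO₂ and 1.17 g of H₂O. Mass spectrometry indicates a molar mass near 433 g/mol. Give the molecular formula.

mol C = 2.86 g CO₂ ÷ 44.009 g/mol = 0.06499 mol
mol H = 2 × 1.17 g H₂O ÷ 18.015 g/mol = 0.1299 mol
mass O = 1.17 − (0.7806 + 0.1309) = 0.2585 g → mol O = 0.2585 ÷ 15.999 = 0.01616 mol
Divide by the smallest (0.01616 mol): C 4.022, H 8.039, O 1.000
Empirical formula: C4H8O
Empirical-formula mass = 72.11 g/mol; 433 ÷ 72.11 ≈ 6, so the molecular formula is C24H48O6.

C24H48O6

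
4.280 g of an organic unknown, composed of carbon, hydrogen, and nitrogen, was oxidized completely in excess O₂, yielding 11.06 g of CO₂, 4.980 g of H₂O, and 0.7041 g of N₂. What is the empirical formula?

mol C = 11.06 g CO₂ ÷ 44.009 g/mol = 0.25131 mol
mol H = 2 × 4.980 g H₂O ÷ 18.015 g/mol = 0.55287 mol
mol N = 2 × 0.7041 g N₂ ÷ 28.014 g/mol = 0.050268 mol
Divide by the smallest (0.050268 mol): C 4.999, H 10.999, N 1.000

C5H11N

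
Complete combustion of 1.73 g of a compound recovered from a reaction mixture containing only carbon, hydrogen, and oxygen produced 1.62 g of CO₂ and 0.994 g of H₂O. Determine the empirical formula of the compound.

mol C = 1.62 g CO₂ ÷ 44.009 g/mol = 0.03681 mol
mol H = 2 × 0.994 g H₂O ÷ 18.015 g/mol = 0.1104 mol
mass O = 1.73 − (0.4421 + 0.1112) = 1.177 g → mol O = 1.177 ÷ 15.999 = 0.07354 mol
Divide by the smallest (0.03681 mol): C 1.000, H 2.998, O 1.998

CH3O2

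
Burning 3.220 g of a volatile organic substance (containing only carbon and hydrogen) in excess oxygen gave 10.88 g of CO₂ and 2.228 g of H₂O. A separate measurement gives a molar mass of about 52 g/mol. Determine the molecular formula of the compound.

mol C = 10.88 g CO₂ ÷ 44.009 g/mol = 0.24722 mol
mol H = 2 × 2.228 g H₂O ÷ 18.015 g/mol = 0.24735 mol
Divide by the smallest (0.24722 mol): C 1.000, H 1.001
Empirical formula: CH
Empirical-formula mass = 13.02 g/mol; 52 ÷ 13.02 ≈ 4, so the molecular formula is C4H4.

C4H4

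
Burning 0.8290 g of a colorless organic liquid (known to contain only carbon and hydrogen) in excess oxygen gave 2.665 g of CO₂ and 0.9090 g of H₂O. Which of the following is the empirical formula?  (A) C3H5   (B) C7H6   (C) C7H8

(A) C3H5

mol C = 2.665 g CO₂ ÷ 44.009 g/mol = 0.060556 mol
mol H = 2 × 0.9090 g H₂O ÷ 18.015 g/mol = 0.10092 mol
Divide by the smallest (0.060556 mol): C 1.000, H 1.666
Multiplying each by 3 gives whole numbers: C 3.00, H 5.00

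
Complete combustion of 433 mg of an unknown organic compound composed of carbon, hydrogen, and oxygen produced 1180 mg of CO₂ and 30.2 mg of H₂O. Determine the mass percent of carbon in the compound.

mol C = 1.18 g CO₂ ÷ 44.009 g/mol = 0.02681 mol
mol H = 2 × 0.0302 g H₂O ÷ 18.015 g/mol = 0.003353 mol
mass O = 0.433 − (0.3220 + 0.003380) = 0.1076 g → mol O = 0.1076 ÷ 15.999 = 0.006724 mol
mass % C = 0.3220 g ÷ 0.433 g × 100%

74.4%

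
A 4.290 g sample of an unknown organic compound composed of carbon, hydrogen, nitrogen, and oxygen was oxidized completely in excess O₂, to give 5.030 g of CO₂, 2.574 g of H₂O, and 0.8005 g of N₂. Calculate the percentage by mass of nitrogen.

mol C = 5.030 g CO₂ ÷ 44.009 g/mol = 0.11429 mol
mol H = 2 × 2.574 g H₂O ÷ 18.015 g/mol = 0.28576 mol
mol N = 2 × 0.8005 g N₂ ÷ 28.014 g/mol = 0.057150 mol
mass O = 4.290 − (1.3728 + 0.28805 + 0.80050) = 1.8287 g → mol O = 1.8287 ÷ 15.999 = 0.11430 mol
mass % N = 0.80050 g ÷ 4.290 g × 100%

18.66%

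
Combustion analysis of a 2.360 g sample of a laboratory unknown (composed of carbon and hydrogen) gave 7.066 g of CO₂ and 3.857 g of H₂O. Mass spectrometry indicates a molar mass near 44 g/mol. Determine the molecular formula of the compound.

mol C = 7.066 g CO₂ ÷ 44.009 g/mol = 0.16056 mol
mol H = 2 × 3.857 g H₂O ÷ 18.015 g/mol = 0.42820 mol
Divide by the smallest (0.16056 mol): C 1.000, H 2.667
Multiplying each by 3 gives whole numbers: C 3.00, H 8.00
Empirical formula: C3H8
Empirical-formula mass = 44.10 g/mol; 44 ÷ 44.10 ≈ 1, so the molecular formula is C3H8.

C3H8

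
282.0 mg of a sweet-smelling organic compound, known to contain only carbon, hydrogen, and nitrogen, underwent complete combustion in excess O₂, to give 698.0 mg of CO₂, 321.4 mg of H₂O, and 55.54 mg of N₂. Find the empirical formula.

C4H9N

mol C = 0.6980 g CO₂ ÷ 44.009 g/mol = 0.015860 mol
mol H = 2 × 0.3214 g H₂O ÷ 18.015 g/mol = 0.035681 mol
mol N = 2 × 0.05554 g N₂ ÷ 28.014 g/mol = 0.0039652 mol
Divide by the smallest (0.0039652 mol): C 4.000, H 8.999, N 1.000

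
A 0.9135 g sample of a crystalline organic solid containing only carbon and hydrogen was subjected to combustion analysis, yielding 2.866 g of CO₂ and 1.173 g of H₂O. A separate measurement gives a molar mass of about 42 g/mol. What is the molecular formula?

C3H6

mol C = 2.866 g CO₂ ÷ 44.009 g/mol = 0.065123 mol
mol H = 2 × 1.173 g H₂O ÷ 18.015 g/mol = 0.13022 mol
Divide by the smallest (0.065123 mol): C 1.000, H 2.000
Empirical formula: CH2
Empirical-formula mass = 14.03 g/mol; 42 ÷ 14.03 ≈ 3, so the molecular formula is C3H6.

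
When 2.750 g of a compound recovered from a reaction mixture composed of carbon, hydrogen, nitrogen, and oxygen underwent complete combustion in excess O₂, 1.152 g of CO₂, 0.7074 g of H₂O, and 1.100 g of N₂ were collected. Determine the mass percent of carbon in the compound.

mol C = 1.152 g CO₂ ÷ 44.009 g/mol = 0.026176 mol
mol H = 2 × 0.7074 g H₂O ÷ 18.015 g/mol = 0.078535 mol
mol N = 2 × 1.100 g N₂ ÷ 28.014 g/mol = 0.078532 mol
mass O = 2.750 − (0.31441 + 0.079163 + 1.1000) = 1.2564 g → mol O = 1.2564 ÷ 15.999 = 0.078532 mol
mass % C = 0.31441 g ÷ 2.750 g × 100%

11.43%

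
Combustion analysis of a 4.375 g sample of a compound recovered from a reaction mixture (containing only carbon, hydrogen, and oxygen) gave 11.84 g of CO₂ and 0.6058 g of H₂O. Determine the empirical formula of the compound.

mol C = 11.84 g CO₂ ÷ 44.009 g/mol = 0.26904 mol
mol H = 2 × 0.6058 g H₂O ÷ 18.015 g/mol = 0.067255 mol
mass O = 4.375 − (3.2314 + 0.067793) = 1.0758 g → mol O = 1.0758 ÷ 15.999 = 0.067243 mol
Divide by the smallest (0.067243 mol): C 4.001, H 1.000, O 1.000

C4HO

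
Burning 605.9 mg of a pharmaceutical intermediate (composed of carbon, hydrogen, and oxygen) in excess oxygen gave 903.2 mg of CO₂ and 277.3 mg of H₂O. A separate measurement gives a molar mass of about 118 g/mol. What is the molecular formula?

mol C = 0.9032 g CO₂ ÷ 44.009 g/mol = 0.020523 mol
mol H = 2 × 0.2773 g H₂O ÷ 18.015 g/mol = 0.030785 mol
mass O = 0.6059 − (0.24650 + 0.031032) = 0.32837 g → mol O = 0.32837 ÷ 15.999 = 0.020524 mol
Divide by the smallest (0.020523 mol): C 1.000, H 1.500, O 1.000
Multiplying each by 2 gives whole numbers: C 2.00, H 3.00, O 2.00
Empirical formula: C2H3O2
Empirical-formula mass = 59.04 g/mol; 118 ÷ 59.04 ≈ 2, so the molecular formula is C4H6O4.

C4H6O4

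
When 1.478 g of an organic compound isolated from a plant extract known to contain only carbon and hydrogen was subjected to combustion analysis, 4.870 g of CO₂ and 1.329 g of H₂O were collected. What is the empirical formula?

mol C = 4.870 g CO₂ ÷ 44.009 g/mol = 0.11066 mol
mol H = 2 × 1.329 g H₂O ÷ 18.015 g/mol = 0.14754 mol
Divide by the smallest (0.11066 mol): C 1.000, H 1.333
Multiplying each by 3 gives whole numbers: C 3.00, H 4.00

C3H4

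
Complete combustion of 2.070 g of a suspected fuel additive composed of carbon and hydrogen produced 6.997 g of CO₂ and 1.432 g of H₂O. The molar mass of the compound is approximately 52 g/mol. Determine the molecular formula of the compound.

mol C = 6.997 g CO₂ ÷ 44.009 g/mol = 0.15899 mol
mol H = 2 × 1.432 g H₂O ÷ 18.015 g/mol = 0.15898 mol
Divide by the smallest (0.15898 mol): C 1.000, H 1.000
Empirical formula: CH
Empirical-formula mass = 13.02 g/mol; 52 ÷ 13.02 ≈ 4, so the molecular formula is C4H4.

C4H4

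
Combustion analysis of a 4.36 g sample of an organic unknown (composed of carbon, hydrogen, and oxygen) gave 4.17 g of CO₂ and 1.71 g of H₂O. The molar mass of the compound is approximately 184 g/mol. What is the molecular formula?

mol C = 4.17 g CO₂ ÷ 44.009 g/mol = 0.09475 mol
mol H = 2 × 1.71 g H₂O ÷ 18.015 g/mol = 0.1898 mol
mass O = 4.36 − (1.138 + 0.1914) = 3.031 g → mol O = 3.031 ÷ 15.999 = 0.1894 mol
Divide by the smallest (0.09475 mol): C 1.000, H 2.004, O 1.999
Empirical formula: CH2O2
Empirical-formula mass = 46.02 g/mol; 184 ÷ 46.02 ≈ 4, so the molecular formula is C4H8O8.

C4H8O8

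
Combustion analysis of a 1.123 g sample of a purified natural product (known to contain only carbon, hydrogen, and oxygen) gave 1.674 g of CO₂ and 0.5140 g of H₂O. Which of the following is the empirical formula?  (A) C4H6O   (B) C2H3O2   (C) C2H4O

(B) C2H3O2

mol C = 1.674 g CO₂ ÷ 44.009 g/mol = 0.038038 mol
mol H = 2 × 0.5140 g H₂O ÷ 18.015 g/mol = 0.057064 mol
mass O = 1.123 − (0.45687 + 0.057520) = 0.60861 g → mol O = 0.60861 ÷ 15.999 = 0.038040 mol
Divide by the smallest (0.038038 mol): C 1.000, H 1.500, O 1.000
Multiplying each by 2 gives whole numbers: C 2.00, H 3.00, O 2.00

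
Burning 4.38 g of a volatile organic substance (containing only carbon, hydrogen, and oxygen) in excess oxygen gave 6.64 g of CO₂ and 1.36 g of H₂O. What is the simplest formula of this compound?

CHO

mol C = 6.64 g CO₂ ÷ 44.009 g/mol = 0.1509 mol
mol H = 2 × 1.36 g H₂O ÷ 18.015 g/mol = 0.1510 mol
mass O = 4.38 − (1.812 + 0.1522) = 2.416 g → mol O = 2.416 ÷ 15.999 = 0.1510 mol
Divide by the smallest (0.1509 mol): C 1.000, H 1.001, O 1.001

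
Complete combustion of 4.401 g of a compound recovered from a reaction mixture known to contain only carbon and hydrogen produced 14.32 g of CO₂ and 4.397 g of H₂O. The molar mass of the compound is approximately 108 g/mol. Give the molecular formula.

C8H12

mol C = 14.32 g CO₂ ÷ 44.009 g/mol = 0.32539 mol
mol H = 2 × 4.397 g H₂O ÷ 18.015 g/mol = 0.48815 mol
Divide by the smallest (0.32539 mol): C 1.000, H 1.500
Multiplying each by 2 gives whole numbers: C 2.00, H 3.00
Empirical formula: C2H3
Empirical-formula mass = 27.05 g/mol; 108 ÷ 27.05 ≈ 4, so the molecular formula is C8H12.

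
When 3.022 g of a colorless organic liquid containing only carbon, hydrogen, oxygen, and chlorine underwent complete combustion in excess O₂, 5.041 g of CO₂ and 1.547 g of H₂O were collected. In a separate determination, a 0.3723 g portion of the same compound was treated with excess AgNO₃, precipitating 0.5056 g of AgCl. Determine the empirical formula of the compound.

C4H6ClO

mol C = 5.041 g CO₂ ÷ 44.009 g/mol = 0.11454 mol
mol H = 2 × 1.547 g H₂O ÷ 18.015 g/mol = 0.17175 mol
From the AgCl data: mol Cl per gram of compound = (0.5056 ÷ 143.318) ÷ 0.3723 = 0.0094757 mol/g, so in the 3.022 g combustion sample mol Cl = 0.028636 mol
mass O = 3.022 − (1.3758 + 0.17312 + 1.0151) = 0.45795 g → mol O = 0.45795 ÷ 15.999 = 0.028624 mol
Divide by the smallest (0.028624 mol): C 4.002, H 6.000, Cl 1.000, O 1.000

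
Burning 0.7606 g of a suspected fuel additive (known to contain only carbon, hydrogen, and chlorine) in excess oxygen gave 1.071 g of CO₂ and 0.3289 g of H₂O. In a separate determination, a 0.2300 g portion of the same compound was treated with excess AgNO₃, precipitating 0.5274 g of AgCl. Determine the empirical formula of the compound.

mol C = 1.071 g CO₂ ÷ 44.009 g/mol = 0.024336 mol
mol H = 2 × 0.3289 g H₂O ÷ 18.015 g/mol = 0.036514 mol
From the AgCl data: mol Cl per gram of compound = (0.5274 ÷ 143.318) ÷ 0.2300 = 0.016000 mol/g, so in the 0.7606 g combustion sample mol Cl = 0.012169 mol
Divide by the smallest (0.012169 mol): C 2.000, H 3.000, Cl 1.000

C2H3Cl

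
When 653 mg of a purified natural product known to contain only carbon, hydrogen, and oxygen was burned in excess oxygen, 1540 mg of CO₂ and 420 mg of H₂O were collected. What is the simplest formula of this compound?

C3H4O

mol C = 1.54 g CO₂ ÷ 44.009 g/mol = 0.03499 mol
mol H = 2 × 0.420 g H₂O ÷ 18.015 g/mol = 0.04663 mol
mass O = 0.653 − (0.4203 + 0.04700) = 0.1857 g → mol O = 0.1857 ÷ 15.999 = 0.01161 mol
Divide by the smallest (0.01161 mol): C 3.015, H 4.017, O 1.000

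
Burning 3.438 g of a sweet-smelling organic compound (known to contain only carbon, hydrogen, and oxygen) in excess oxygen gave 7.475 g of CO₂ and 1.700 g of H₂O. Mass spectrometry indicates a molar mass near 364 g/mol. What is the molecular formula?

mol C = 7.475 g CO₂ ÷ 44.009 g/mol = 0.16985 mol
mol H = 2 × 1.700 g H₂O ÷ 18.015 g/mol = 0.18873 mol
mass O = 3.438 − (2.0401 + 0.19024) = 1.2077 g → mol O = 1.2077 ÷ 15.999 = 0.075484 mol
Divide by the smallest (0.075484 mol): C 2.250, H 2.500, O 1.000
Multiplying each by 4 gives whole numbers: C 9.00, H 10.00, O 4.00
Empirical formula: C9H10O4
Empirical-formula mass = 182.17 g/mol; 364 ÷ 182.17 ≈ 2, so the molecular formula is C18H20O8.

C18H20O8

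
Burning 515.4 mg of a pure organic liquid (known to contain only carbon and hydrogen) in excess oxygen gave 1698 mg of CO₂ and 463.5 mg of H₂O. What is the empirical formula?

C3H4

mol C = 1.698 g CO₂ ÷ 44.009 g/mol = 0.038583 mol
mol H = 2 × 0.4635 g H₂O ÷ 18.015 g/mol = 0.051457 mol
Divide by the smallest (0.038583 mol): C 1.000, H 1.334
Multiplying each by 3 gives whole numbers: C 3.00, H 4.00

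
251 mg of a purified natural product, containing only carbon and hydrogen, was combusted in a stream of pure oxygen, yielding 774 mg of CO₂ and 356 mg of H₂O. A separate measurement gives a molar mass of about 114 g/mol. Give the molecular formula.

mol C = 0.774 g CO₂ ÷ 44.009 g/mol = 0.01759 mol
mol H = 2 × 0.356 g H₂O ÷ 18.015 g/mol = 0.03952 mol
Divide by the smallest (0.01759 mol): C 1.000, H 2.247
Multiplying each by 4 gives whole numbers: C 4.00, H 8.99
Empirical formula: C4H9
Empirical-formula mass = 57.12 g/mol; 114 ÷ 57.12 ≈ 2, so the molecular formula is C8H18.

C8H18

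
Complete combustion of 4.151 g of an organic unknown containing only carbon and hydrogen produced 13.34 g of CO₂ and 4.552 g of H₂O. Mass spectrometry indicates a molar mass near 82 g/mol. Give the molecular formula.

C6H10

mol C = 13.34 g CO₂ ÷ 44.009 g/mol = 0.30312 mol
mol H = 2 × 4.552 g H₂O ÷ 18.015 g/mol = 0.50536 mol
Divide by the smallest (0.30312 mol): C 1.000, H 1.667
Multiplying each by 3 gives whole numbers: C 3.00, H 5.00
Empirical formula: C3H5
Empirical-formula mass = 41.07 g/mol; 82 ÷ 41.07 ≈ 2, so the molecular formula is C6H10.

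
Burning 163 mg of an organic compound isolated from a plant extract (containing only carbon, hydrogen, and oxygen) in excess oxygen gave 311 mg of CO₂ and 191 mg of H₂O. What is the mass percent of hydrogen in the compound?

mol C = 0.311 g CO₂ ÷ 44.009 g/mol = 0.007067 mol
mol H = 2 × 0.191 g H₂O ÷ 18.015 g/mol = 0.02120 mol
mass O = 0.163 − (0.08488 + 0.02137) = 0.05675 g → mol O = 0.05675 ÷ 15.999 = 0.003547 mol
mass % H = 0.02137 g ÷ 0.163 g × 100%

13.1%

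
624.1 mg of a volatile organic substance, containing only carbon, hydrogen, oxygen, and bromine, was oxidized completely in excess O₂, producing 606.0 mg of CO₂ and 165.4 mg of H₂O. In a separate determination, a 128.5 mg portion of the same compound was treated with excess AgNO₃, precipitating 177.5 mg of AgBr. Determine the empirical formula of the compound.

C3H4BrO

mol C = 0.6060 g CO₂ ÷ 44.009 g/mol = 0.013770 mol
mol H = 2 × 0.1654 g H₂O ÷ 18.015 g/mol = 0.018362 mol
From the AgBr data: mol Br per gram of compound = (0.1775 ÷ 187.772) ÷ 0.1285 = 0.0073564 mol/g, so in the 0.6241 g combustion sample mol Br = 0.0045911 mol
mass O = 0.6241 − (0.16539 + 0.018509 + 0.36685) = 0.073351 g → mol O = 0.073351 ÷ 15.999 = 0.0045848 mol
Divide by the smallest (0.0045848 mol): C 3.003, H 4.005, Br 1.001, O 1.000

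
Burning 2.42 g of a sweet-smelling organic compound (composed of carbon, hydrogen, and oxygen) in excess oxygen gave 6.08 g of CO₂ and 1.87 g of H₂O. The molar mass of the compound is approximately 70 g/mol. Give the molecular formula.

C4H6O

mol C = 6.08 g CO₂ ÷ 44.009 g/mol = 0.1382 mol
mol H = 2 × 1.87 g H₂O ÷ 18.015 g/mol = 0.2076 mol
mass O = 2.42 − (1.659 + 0.2093) = 0.5514 g → mol O = 0.5514 ÷ 15.999 = 0.03446 mol
Divide by the smallest (0.03446 mol): C 4.009, H 6.024, O 1.000
Empirical formula: C4H6O
Empirical-formula mass = 70.09 g/mol; 70 ÷ 70.09 ≈ 1, so the molecular formula is C4H6O.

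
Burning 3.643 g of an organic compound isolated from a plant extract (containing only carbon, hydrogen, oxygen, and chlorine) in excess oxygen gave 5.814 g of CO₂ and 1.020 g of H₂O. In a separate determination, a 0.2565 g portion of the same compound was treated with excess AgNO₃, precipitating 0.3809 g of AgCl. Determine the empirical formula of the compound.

mol C = 5.814 g CO₂ ÷ 44.009 g/mol = 0.13211 mol
mol H = 2 × 1.020 g H₂O ÷ 18.015 g/mol = 0.11324 mol
From the AgCl data: mol Cl per gram of compound = (0.3809 ÷ 143.318) ÷ 0.2565 = 0.010362 mol/g, so in the 3.643 g combustion sample mol Cl = 0.037747 mol
mass O = 3.643 − (1.5868 + 0.11414 + 1.3381) = 0.60396 g → mol O = 0.60396 ÷ 15.999 = 0.037750 mol
Divide by the smallest (0.037747 mol): C 3.500, H 3.000, Cl 1.000, O 1.000
Multiplying each by 2 gives whole numbers: C 7.00, H 6.00, Cl 2.00, O 2.00

C7H6Cl2O2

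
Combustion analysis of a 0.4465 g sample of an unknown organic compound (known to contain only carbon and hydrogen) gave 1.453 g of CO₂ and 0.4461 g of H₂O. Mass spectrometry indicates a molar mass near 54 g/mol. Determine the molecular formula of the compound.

mol C = 1.453 g CO₂ ÷ 44.009 g/mol = 0.033016 mol
mol H = 2 × 0.4461 g H₂O ÷ 18.015 g/mol = 0.049525 mol
Divide by the smallest (0.033016 mol): C 1.000, H 1.500
Multiplying each by 2 gives whole numbers: C 2.00, H 3.00
Empirical formula: C2H3
Empirical-formula mass = 27.05 g/mol; 54 ÷ 27.05 ≈ 2, so the molecular formula is C4H6.

C4H6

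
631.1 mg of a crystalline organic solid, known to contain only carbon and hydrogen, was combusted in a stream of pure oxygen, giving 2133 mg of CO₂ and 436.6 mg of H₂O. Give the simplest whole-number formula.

mol C = 2.133 g CO₂ ÷ 44.009 g/mol = 0.048467 mol
mol H = 2 × 0.4366 g H₂O ÷ 18.015 g/mol = 0.048471 mol
Divide by the smallest (0.048467 mol): C 1.000, H 1.000

CH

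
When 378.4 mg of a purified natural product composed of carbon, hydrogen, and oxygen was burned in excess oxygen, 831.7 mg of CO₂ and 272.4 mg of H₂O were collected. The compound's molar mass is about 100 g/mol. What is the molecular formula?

C5H8O2

mol C = 0.8317 g CO₂ ÷ 44.009 g/mol = 0.018898 mol
mol H = 2 × 0.2724 g H₂O ÷ 18.015 g/mol = 0.030241 mol
mass O = 0.3784 − (0.22699 + 0.030483) = 0.12093 g → mol O = 0.12093 ÷ 15.999 = 0.0075585 mol
Divide by the smallest (0.0075585 mol): C 2.500, H 4.001, O 1.000
Multiplying each by 2 gives whole numbers: C 5.00, H 8.00, O 2.00
Empirical formula: C5H8O2
Empirical-formula mass = 100.12 g/mol; 100 ÷ 100.12 ≈ 1, so the molecular formula is C5H8O2.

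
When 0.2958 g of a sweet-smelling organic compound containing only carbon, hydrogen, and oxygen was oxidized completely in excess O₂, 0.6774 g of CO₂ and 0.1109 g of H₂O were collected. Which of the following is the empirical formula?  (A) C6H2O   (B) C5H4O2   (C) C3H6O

(B) C5H4O2

mol C = 0.6774 g CO₂ ÷ 44.009 g/mol = 0.015392 mol
mol H = 2 × 0.1109 g H₂O ÷ 18.015 g/mol = 0.012312 mol
mass O = 0.2958 − (0.18488 + 0.012410) = 0.098513 g → mol O = 0.098513 ÷ 15.999 = 0.0061574 mol
Divide by the smallest (0.0061574 mol): C 2.500, H 2.000, O 1.000
Multiplying each by 2 gives whole numbers: C 5.00, H 4.00, O 2.00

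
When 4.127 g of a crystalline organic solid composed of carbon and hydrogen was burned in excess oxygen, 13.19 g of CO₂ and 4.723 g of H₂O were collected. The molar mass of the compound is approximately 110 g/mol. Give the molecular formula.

mol C = 13.19 g CO₂ ÷ 44.009 g/mol = 0.29971 mol
mol H = 2 × 4.723 g H₂O ÷ 18.015 g/mol = 0.52434 mol
Divide by the smallest (0.29971 mol): C 1.000, H 1.749
Multiplying each by 4 gives whole numbers: C 4.00, H 7.00
Empirical formula: C4H7
Empirical-formula mass = 55.10 g/mol; 110 ÷ 55.10 ≈ 2, so the molecular formula is C8H14.

C8H14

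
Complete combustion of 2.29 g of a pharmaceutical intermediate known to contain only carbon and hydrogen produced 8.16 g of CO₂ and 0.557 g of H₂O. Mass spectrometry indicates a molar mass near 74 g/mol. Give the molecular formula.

mol C = 8.16 g CO₂ ÷ 44.009 g/mol = 0.1854 mol
mol H = 2 × 0.557 g H₂O ÷ 18.015 g/mol = 0.06184 mol
Divide by the smallest (0.06184 mol): C 2.998, H 1.000
Empirical formula: C3H
Empirical-formula mass = 37.04 g/mol; 74 ÷ 37.04 ≈ 2, so the molecular formula is C6H2.

C6H2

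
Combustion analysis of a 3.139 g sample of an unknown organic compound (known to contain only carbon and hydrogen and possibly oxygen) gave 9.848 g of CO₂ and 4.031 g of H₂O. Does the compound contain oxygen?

mol C = 9.848 g CO₂ ÷ 44.009 g/mol = 0.22377 mol
mol H = 2 × 4.031 g H₂O ÷ 18.015 g/mol = 0.44752 mol
C and H together account for 3.1388 g — essentially the entire 3.139 g sample — so the compound contains no oxygen.

no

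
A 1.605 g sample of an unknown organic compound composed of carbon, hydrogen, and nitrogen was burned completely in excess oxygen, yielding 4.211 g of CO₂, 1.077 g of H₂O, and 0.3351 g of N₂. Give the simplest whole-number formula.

mol C = 4.211 g CO₂ ÷ 44.009 g/mol = 0.095685 mol
mol H = 2 × 1.077 g H₂O ÷ 18.015 g/mol = 0.11957 mol
mol N = 2 × 0.3351 g N₂ ÷ 28.014 g/mol = 0.023924 mol
Divide by the smallest (0.023924 mol): C 4.000, H 4.998, N 1.000

C4H5N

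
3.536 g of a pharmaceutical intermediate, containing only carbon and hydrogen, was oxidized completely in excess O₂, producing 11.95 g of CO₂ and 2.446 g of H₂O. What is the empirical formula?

CH

mol C = 11.95 g CO₂ ÷ 44.009 g/mol = 0.27154 mol
mol H = 2 × 2.446 g H₂O ÷ 18.015 g/mol = 0.27155 mol
Divide by the smallest (0.27154 mol): C 1.000, H 1.000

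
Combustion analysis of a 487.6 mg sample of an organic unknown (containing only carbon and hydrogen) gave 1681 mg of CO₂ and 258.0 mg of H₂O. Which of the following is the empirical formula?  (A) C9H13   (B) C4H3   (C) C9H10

(B) C4H3

mol C = 1.681 g CO₂ ÷ 44.009 g/mol = 0.038197 mol
mol H = 2 × 0.2580 g H₂O ÷ 18.015 g/mol = 0.028643 mol
Divide by the smallest (0.028643 mol): C 1.334, H 1.000
Multiplying each by 3 gives whole numbers: C 4.00, H 3.00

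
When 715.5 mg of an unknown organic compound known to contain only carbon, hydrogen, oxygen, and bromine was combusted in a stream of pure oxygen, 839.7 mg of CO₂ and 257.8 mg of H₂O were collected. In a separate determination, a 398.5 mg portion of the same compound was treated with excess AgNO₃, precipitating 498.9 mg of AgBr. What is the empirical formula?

mol C = 0.8397 g CO₂ ÷ 44.009 g/mol = 0.019080 mol
mol H = 2 × 0.2578 g H₂O ÷ 18.015 g/mol = 0.028621 mol
From the AgBr data: mol Br per gram of compound = (0.4989 ÷ 187.772) ÷ 0.3985 = 0.0066674 mol/g, so in the 0.7155 g combustion sample mol Br = 0.0047705 mol
mass O = 0.7155 − (0.22917 + 0.028850 + 0.38118) = 0.076296 g → mol O = 0.076296 ÷ 15.999 = 0.0047688 mol
Divide by the smallest (0.0047688 mol): C 4.001, H 6.002, Br 1.000, O 1.000

C4H6BrO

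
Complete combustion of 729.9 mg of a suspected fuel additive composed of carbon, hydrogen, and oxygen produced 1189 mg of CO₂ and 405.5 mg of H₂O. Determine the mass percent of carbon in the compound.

mol C = 1.189 g CO₂ ÷ 44.009 g/mol = 0.027017 mol
mol H = 2 × 0.4055 g H₂O ÷ 18.015 g/mol = 0.045018 mol
mass O = 0.7299 − (0.32450 + 0.045378) = 0.36002 g → mol O = 0.36002 ÷ 15.999 = 0.022503 mol
mass % C = 0.32450 g ÷ 0.7299 g × 100%

44.46%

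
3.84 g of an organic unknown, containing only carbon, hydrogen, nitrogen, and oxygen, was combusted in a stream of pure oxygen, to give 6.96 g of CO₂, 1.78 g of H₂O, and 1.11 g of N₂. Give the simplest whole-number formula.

C4H5N2O

mol C = 6.96 g CO₂ ÷ 44.009 g/mol = 0.1581 mol
mol H = 2 × 1.78 g H₂O ÷ 18.015 g/mol = 0.1976 mol
mol N = 2 × 1.11 g N₂ ÷ 28.014 g/mol = 0.07925 mol
mass O = 3.84 − (1.900 + 0.1992 + 1.110) = 0.6313 g → mol O = 0.6313 ÷ 15.999 = 0.03946 mol
Divide by the smallest (0.03946 mol): C 4.008, H 5.008, N 2.008, O 1.000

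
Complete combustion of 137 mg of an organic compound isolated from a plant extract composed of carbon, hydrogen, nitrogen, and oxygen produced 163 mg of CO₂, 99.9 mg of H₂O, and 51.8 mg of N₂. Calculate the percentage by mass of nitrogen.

mol C = 0.163 g CO₂ ÷ 44.009 g/mol = 0.003704 mol
mol H = 2 × 0.0999 g H₂O ÷ 18.015 g/mol = 0.01109 mol
mol N = 2 × 0.0518 g N₂ ÷ 28.014 g/mol = 0.003698 mol
mass O = 0.137 − (0.04449 + 0.01118 + 0.05180) = 0.02953 g → mol O = 0.02953 ÷ 15.999 = 0.001846 mol
mass % N = 0.05180 g ÷ 0.137 g × 100%

37.8%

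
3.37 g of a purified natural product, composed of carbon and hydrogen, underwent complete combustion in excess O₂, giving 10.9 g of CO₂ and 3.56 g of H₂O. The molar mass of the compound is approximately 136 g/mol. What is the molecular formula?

mol C = 10.9 g CO₂ ÷ 44.009 g/mol = 0.2477 mol
mol H = 2 × 3.56 g H₂O ÷ 18.015 g/mol = 0.3952 mol
Divide by the smallest (0.2477 mol): C 1.000, H 1.596
Multiplying each by 5 gives whole numbers: C 5.00, H 7.98
Empirical formula: C5H8
Empirical-formula mass = 68.12 g/mol; 136 ÷ 68.12 ≈ 2, so the molecular formula is C10H16.

C10H16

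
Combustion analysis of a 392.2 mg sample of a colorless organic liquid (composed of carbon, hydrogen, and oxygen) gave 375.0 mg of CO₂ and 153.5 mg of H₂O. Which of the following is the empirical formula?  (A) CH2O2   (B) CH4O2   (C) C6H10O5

(A) CH2O2

mol C = 0.3750 g CO₂ ÷ 44.009 g/mol = 0.0085210 mol
mol H = 2 × 0.1535 g H₂O ÷ 18.015 g/mol = 0.017041 mol
mass O = 0.3922 − (0.10235 + 0.017178) = 0.27268 g → mol O = 0.27268 ÷ 15.999 = 0.017043 mol
Divide by the smallest (0.0085210 mol): C 1.000, H 2.000, O 2.000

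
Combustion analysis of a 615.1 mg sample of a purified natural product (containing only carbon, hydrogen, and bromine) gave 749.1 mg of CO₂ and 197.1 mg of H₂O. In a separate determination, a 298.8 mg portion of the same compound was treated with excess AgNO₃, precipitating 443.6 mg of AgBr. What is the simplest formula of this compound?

mol C = 0.7491 g CO₂ ÷ 44.009 g/mol = 0.017022 mol
mol H = 2 × 0.1971 g H₂O ÷ 18.015 g/mol = 0.021882 mol
From the AgBr data: mol Br per gram of compound = (0.4436 ÷ 187.772) ÷ 0.2988 = 0.0079064 mol/g, so in the 0.6151 g combustion sample mol Br = 0.0048632 mol
Divide by the smallest (0.0048632 mol): C 3.500, H 4.499, Br 1.000
Multiplying each by 2 gives whole numbers: C 7.00, H 9.00, Br 2.00

C7H9Br2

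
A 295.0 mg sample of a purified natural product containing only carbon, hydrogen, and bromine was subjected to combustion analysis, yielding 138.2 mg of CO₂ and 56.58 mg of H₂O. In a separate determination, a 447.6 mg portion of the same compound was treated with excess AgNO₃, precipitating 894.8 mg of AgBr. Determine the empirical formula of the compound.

mol C = 0.1382 g CO₂ ÷ 44.009 g/mol = 0.0031403 mol
mol H = 2 × 0.05658 g H₂O ÷ 18.015 g/mol = 0.0062814 mol
From the AgBr data: mol Br per gram of compound = (0.8948 ÷ 187.772) ÷ 0.4476 = 0.010646 mol/g, so in the 0.2950 g combustion sample mol Br = 0.0031407 mol
Divide by the smallest (0.0031403 mol): C 1.000, H 2.000, Br 1.000

CH2Br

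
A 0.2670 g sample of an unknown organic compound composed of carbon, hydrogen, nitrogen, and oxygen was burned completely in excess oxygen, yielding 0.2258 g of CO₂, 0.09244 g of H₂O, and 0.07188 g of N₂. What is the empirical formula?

mol C = 0.2258 g CO₂ ÷ 44.009 g/mol = 0.0051308 mol
mol H = 2 × 0.09244 g H₂O ÷ 18.015 g/mol = 0.010263 mol
mol N = 2 × 0.07188 g N₂ ÷ 28.014 g/mol = 0.0051317 mol
mass O = 0.2670 − (0.061626 + 0.010345 + 0.071880) = 0.12315 g → mol O = 0.12315 ÷ 15.999 = 0.0076973 mol
Divide by the smallest (0.0051308 mol): C 1.000, H 2.000, N 1.000, O 1.500
Multiplying each by 2 gives whole numbers: C 2.00, H 4.00, N 2.00, O 3.00

C2H4N2O3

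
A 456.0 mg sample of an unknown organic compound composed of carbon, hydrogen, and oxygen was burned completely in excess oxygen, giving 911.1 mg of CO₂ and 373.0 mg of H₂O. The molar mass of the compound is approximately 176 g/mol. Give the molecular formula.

C8H16O4

mol C = 0.9111 g CO₂ ÷ 44.009 g/mol = 0.020703 mol
mol H = 2 × 0.3730 g H₂O ÷ 18.015 g/mol = 0.041410 mol
mass O = 0.4560 − (0.24866 + 0.041741) = 0.16560 g → mol O = 0.16560 ÷ 15.999 = 0.010351 mol
Divide by the smallest (0.010351 mol): C 2.000, H 4.001, O 1.000
Empirical formula: C2H4O
Empirical-formula mass = 44.05 g/mol; 176 ÷ 44.05 ≈ 4, so the molecular formula is C8H16O4.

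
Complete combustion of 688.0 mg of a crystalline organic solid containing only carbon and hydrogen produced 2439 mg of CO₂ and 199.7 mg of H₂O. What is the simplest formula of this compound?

mol C = 2.439 g CO₂ ÷ 44.009 g/mol = 0.055420 mol
mol H = 2 × 0.1997 g H₂O ÷ 18.015 g/mol = 0.022170 mol
Divide by the smallest (0.022170 mol): C 2.500, H 1.000
Multiplying each by 2 gives whole numbers: C 5.00, H 2.00

C5H2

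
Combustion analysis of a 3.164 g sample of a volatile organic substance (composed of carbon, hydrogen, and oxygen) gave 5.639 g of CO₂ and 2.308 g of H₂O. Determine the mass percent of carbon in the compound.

48.64%

mol C = 5.639 g CO₂ ÷ 44.009 g/mol = 0.12813 mol
mol H = 2 × 2.308 g H₂O ÷ 18.015 g/mol = 0.25623 mol
mass O = 3.164 − (1.5390 + 0.25828) = 1.3667 g → mol O = 1.3667 ÷ 15.999 = 0.085425 mol
mass % C = 1.5390 g ÷ 3.164 g × 100%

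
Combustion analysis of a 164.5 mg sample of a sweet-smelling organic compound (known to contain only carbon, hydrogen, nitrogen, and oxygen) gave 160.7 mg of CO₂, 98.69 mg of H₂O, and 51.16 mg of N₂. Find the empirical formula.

CH3NO

mol C = 0.1607 g CO₂ ÷ 44.009 g/mol = 0.0036515 mol
mol H = 2 × 0.09869 g H₂O ÷ 18.015 g/mol = 0.010956 mol
mol N = 2 × 0.05116 g N₂ ÷ 28.014 g/mol = 0.0036525 mol
mass O = 0.1645 − (0.043858 + 0.011044 + 0.051160) = 0.058437 g → mol O = 0.058437 ÷ 15.999 = 0.0036526 mol
Divide by the smallest (0.0036515 mol): C 1.000, H 3.001, N 1.000, O 1.000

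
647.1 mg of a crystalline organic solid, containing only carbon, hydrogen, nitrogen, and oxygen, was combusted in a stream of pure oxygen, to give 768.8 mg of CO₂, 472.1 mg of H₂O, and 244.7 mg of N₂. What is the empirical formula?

mol C = 0.7688 g CO₂ ÷ 44.009 g/mol = 0.017469 mol
mol H = 2 × 0.4721 g H₂O ÷ 18.015 g/mol = 0.052412 mol
mol N = 2 × 0.2447 g N₂ ÷ 28.014 g/mol = 0.017470 mol
mass O = 0.6471 − (0.20982 + 0.052831 + 0.24470) = 0.13975 g → mol O = 0.13975 ÷ 15.999 = 0.0087347 mol
Divide by the smallest (0.0087347 mol): C 2.000, H 6.000, N 2.000, O 1.000

C2H6N2O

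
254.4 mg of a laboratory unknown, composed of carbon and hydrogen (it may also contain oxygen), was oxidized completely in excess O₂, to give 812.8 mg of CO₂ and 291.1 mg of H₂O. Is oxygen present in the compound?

no

mol C = 0.8128 g CO₂ ÷ 44.009 g/mol = 0.018469 mol
mol H = 2 × 0.2911 g H₂O ÷ 18.015 g/mol = 0.032318 mol
C and H together account for 0.25441 g — essentially the entire 0.2544 g sample — so the compound contains no oxygen.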